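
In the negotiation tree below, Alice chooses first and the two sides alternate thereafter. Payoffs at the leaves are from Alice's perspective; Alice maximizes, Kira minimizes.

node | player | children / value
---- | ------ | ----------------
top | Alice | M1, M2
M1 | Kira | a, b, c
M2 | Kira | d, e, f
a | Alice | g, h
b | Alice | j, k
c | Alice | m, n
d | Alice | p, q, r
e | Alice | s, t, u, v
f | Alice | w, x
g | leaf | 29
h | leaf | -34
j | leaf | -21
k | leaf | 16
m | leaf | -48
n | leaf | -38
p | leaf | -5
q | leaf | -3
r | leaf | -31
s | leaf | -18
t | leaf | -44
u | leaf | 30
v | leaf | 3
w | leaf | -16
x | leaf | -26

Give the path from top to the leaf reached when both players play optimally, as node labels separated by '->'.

top -> M2 -> f -> w

a (Alice): max(29, -34) = 29
b (Alice): max(-21, 16) = 16
c (Alice): max(-48, -38) = -38
M1 (Kira): min(29, 16, -38) = -38
d (Alice): max(-5, -3, -31) = -3
e (Alice): max(-18, -44, 30, 3) = 30
f (Alice): max(-16, -26) = -16
M2 (Kira): min(-3, 30, -16) = -16
top (Alice): max(-38, -16) = -16
At top, Alice picks M2 (highest: -16).
At M2, Kira picks f (lowest: -16).
At f, Alice picks w (highest: -16).
Terminal value -16.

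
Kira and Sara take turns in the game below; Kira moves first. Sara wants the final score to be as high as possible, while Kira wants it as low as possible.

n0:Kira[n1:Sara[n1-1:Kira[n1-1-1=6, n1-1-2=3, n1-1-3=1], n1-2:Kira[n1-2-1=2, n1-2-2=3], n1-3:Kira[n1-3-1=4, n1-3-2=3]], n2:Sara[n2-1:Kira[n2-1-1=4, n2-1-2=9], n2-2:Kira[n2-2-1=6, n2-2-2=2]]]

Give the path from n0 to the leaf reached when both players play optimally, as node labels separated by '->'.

n1-1 (Kira): min(6, 3, 1) = 1
n1-2 (Kira): min(2, 3) = 2
n1-3 (Kira): min(4, 3) = 3
n1 (Sara): max(1, 2, 3) = 3
n2-1 (Kira): min(4, 9) = 4
n2-2 (Kira): min(6, 2) = 2
n2 (Sara): max(4, 2) = 4
n0 (Kira): min(3, 4) = 3
At n0, Kira picks n1 (lowest: 3).
At n1, Sara picks n1-3 (highest: 3).
At n1-3, Kira picks n1-3-2 (lowest: 3).
Terminal value 3.

n0 -> n1 -> n1-3 -> n1-3-2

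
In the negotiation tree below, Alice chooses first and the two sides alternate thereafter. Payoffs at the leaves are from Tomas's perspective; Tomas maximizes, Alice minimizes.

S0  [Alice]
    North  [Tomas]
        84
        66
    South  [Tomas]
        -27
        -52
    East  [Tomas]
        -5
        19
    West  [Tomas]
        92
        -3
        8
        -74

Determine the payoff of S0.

-27

North (Tomas): max(84, 66) = 84
South (Tomas): max(-27, -52) = -27
East (Tomas): max(-5, 19) = 19
West (Tomas): max(92, -3, 8, -74) = 92
S0 (Alice): min(84, -27, 19, 92) = -27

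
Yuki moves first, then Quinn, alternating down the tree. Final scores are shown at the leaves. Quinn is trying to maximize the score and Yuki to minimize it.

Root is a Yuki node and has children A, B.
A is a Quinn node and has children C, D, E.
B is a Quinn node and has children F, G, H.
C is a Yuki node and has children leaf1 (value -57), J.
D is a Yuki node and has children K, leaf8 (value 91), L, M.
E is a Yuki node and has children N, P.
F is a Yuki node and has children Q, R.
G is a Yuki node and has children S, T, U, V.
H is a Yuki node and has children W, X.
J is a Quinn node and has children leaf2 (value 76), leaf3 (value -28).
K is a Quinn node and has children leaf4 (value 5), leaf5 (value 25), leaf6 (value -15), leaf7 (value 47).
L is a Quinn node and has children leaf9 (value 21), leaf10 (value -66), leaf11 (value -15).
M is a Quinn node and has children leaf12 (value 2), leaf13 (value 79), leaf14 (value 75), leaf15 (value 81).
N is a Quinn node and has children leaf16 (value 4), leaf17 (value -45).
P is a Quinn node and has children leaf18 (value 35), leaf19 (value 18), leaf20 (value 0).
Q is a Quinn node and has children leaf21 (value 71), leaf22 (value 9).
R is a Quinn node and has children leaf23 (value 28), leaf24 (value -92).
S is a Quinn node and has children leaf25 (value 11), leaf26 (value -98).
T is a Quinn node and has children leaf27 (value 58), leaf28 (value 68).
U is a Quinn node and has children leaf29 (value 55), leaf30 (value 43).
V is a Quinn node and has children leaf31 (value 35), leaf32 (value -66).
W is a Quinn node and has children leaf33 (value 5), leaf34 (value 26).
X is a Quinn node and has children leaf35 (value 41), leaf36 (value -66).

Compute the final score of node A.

J (Quinn): max(76, -28) = 76
C (Yuki): min(-57, 76) = -57
K (Quinn): max(5, 25, -15, 47) = 47
L (Quinn): max(21, -66, -15) = 21
M (Quinn): max(2, 79, 75, 81) = 81
D (Yuki): min(47, 91, 21, 81) = 21
N (Quinn): max(4, -45) = 4
P (Quinn): max(35, 18, 0) = 35
E (Yuki): min(4, 35) = 4
A (Quinn): max(-57, 21, 4) = 21

21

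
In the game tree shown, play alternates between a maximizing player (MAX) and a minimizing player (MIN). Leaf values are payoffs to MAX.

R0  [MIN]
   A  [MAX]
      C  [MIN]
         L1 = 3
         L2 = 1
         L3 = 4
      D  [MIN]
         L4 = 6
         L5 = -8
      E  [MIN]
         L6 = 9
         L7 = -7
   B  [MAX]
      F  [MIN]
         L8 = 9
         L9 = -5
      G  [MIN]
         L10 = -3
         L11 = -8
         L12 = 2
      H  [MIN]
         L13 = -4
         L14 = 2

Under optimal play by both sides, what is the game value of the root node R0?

-4

C (MIN): min(3, 1, 4) = 1
D (MIN): min(6, -8) = -8
E (MIN): min(9, -7) = -7
A (MAX): max(1, -8, -7) = 1
F (MIN): min(9, -5) = -5
G (MIN): min(-3, -8, 2) = -8
H (MIN): min(-4, 2) = -4
B (MAX): max(-5, -8, -4) = -4
R0 (MIN): min(1, -4) = -4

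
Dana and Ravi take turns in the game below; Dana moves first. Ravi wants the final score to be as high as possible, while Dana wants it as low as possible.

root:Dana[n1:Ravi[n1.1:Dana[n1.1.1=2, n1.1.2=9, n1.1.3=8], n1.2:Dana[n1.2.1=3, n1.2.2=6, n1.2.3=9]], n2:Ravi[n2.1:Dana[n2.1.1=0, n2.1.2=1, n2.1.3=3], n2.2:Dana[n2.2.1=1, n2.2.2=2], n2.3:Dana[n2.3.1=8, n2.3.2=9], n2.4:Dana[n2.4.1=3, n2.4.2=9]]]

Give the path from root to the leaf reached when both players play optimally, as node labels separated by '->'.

root -> n1 -> n1.2 -> n1.2.1

n1.1 (Dana): min(2, 9, 8) = 2
n1.2 (Dana): min(3, 6, 9) = 3
n1 (Ravi): max(2, 3) = 3
n2.1 (Dana): min(0, 1, 3) = 0
n2.2 (Dana): min(1, 2) = 1
n2.3 (Dana): min(8, 9) = 8
n2.4 (Dana): min(3, 9) = 3
n2 (Ravi): max(0, 1, 8, 3) = 8
root (Dana): min(3, 8) = 3
At root, Dana picks n1 (lowest: 3).
At n1, Ravi picks n1.2 (highest: 3).
At n1.2, Dana picks n1.2.1 (lowest: 3).
Terminal value 3.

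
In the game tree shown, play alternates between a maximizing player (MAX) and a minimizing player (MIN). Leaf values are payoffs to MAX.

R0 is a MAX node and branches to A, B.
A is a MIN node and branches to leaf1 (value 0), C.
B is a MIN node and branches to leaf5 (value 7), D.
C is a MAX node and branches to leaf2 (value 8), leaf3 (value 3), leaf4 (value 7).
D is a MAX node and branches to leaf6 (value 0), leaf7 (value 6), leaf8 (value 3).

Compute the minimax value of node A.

0

C (MAX): max(8, 3, 7) = 8
A (MIN): min(0, 8) = 0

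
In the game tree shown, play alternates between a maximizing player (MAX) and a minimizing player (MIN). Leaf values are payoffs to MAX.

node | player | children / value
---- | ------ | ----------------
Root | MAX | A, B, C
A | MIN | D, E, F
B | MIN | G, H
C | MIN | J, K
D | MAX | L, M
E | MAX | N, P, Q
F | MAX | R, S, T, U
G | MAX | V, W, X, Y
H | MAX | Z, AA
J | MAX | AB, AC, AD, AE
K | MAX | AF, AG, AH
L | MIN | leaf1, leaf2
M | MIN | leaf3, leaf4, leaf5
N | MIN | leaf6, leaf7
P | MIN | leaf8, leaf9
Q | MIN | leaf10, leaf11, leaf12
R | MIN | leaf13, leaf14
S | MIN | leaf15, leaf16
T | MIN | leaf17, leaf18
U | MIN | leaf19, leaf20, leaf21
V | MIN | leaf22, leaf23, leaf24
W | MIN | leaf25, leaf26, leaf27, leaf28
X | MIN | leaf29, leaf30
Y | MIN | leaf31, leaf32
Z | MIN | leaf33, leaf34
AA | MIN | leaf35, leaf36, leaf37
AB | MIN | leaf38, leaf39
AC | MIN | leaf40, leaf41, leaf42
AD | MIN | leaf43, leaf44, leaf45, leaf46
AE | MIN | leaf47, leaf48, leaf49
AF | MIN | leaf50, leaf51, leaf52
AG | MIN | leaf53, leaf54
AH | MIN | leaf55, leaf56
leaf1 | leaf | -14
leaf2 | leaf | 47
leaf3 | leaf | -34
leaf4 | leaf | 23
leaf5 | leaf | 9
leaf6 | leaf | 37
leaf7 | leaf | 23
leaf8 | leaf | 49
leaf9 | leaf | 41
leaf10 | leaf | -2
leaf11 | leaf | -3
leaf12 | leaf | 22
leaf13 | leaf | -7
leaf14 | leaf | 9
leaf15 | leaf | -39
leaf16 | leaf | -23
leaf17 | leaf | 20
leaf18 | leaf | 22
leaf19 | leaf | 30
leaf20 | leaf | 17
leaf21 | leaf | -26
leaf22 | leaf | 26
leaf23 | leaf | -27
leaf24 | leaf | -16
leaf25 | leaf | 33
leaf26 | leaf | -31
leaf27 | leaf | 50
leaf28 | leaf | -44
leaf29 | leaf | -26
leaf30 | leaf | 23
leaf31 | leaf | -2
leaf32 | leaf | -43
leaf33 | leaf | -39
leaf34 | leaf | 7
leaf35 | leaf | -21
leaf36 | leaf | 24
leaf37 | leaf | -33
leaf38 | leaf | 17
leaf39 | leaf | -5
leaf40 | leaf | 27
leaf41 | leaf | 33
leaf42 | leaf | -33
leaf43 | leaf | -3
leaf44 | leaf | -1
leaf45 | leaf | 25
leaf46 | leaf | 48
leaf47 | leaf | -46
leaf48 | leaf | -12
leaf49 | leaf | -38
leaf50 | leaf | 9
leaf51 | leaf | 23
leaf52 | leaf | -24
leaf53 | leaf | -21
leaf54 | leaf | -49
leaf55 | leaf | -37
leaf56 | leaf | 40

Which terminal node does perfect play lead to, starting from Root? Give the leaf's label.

L (MIN): min(-14, 47) = -14
M (MIN): min(-34, 23, 9) = -34
D (MAX): max(-14, -34) = -14
N (MIN): min(37, 23) = 23
P (MIN): min(49, 41) = 41
Q (MIN): min(-2, -3, 22) = -3
E (MAX): max(23, 41, -3) = 41
R (MIN): min(-7, 9) = -7
S (MIN): min(-39, -23) = -39
T (MIN): min(20, 22) = 20
U (MIN): min(30, 17, -26) = -26
F (MAX): max(-7, -39, 20, -26) = 20
A (MIN): min(-14, 41, 20) = -14
V (MIN): min(26, -27, -16) = -27
W (MIN): min(33, -31, 50, -44) = -44
X (MIN): min(-26, 23) = -26
Y (MIN): min(-2, -43) = -43
G (MAX): max(-27, -44, -26, -43) = -26
Z (MIN): min(-39, 7) = -39
AA (MIN): min(-21, 24, -33) = -33
H (MAX): max(-39, -33) = -33
B (MIN): min(-26, -33) = -33
AB (MIN): min(17, -5) = -5
AC (MIN): min(27, 33, -33) = -33
AD (MIN): min(-3, -1, 25, 48) = -3
AE (MIN): min(-46, -12, -38) = -46
J (MAX): max(-5, -33, -3, -46) = -3
AF (MIN): min(9, 23, -24) = -24
AG (MIN): min(-21, -49) = -49
AH (MIN): min(-37, 40) = -37
K (MAX): max(-24, -49, -37) = -24
C (MIN): min(-3, -24) = -24
Root (MAX): max(-14, -33, -24) = -14
At Root, MAX picks A (highest: -14).
At A, MIN picks D (lowest: -14).
At D, MAX picks L (highest: -14).
At L, MIN picks leaf1 (lowest: -14).
Terminal value -14.

leaf1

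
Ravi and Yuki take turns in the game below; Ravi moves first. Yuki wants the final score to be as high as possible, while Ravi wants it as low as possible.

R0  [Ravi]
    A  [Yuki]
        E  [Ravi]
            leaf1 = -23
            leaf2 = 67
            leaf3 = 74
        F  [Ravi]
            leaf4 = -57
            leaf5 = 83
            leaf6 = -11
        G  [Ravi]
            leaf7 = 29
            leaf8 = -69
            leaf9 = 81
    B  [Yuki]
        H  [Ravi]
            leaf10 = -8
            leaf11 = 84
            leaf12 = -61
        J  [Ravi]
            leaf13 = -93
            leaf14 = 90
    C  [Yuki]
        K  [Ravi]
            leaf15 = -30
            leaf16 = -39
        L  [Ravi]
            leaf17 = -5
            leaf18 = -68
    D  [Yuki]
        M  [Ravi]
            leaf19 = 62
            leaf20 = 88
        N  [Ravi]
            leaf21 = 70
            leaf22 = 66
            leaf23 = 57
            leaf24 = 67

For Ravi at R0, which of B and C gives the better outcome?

B

H (Ravi): min(-8, 84, -61) = -61
J (Ravi): min(-93, 90) = -93
B (Yuki): max(-61, -93) = -61
K (Ravi): min(-30, -39) = -39
L (Ravi): min(-5, -68) = -68
C (Yuki): max(-39, -68) = -39
Ravi prefers the lower value; B=-61, C=-39. B is better since -61 < -39.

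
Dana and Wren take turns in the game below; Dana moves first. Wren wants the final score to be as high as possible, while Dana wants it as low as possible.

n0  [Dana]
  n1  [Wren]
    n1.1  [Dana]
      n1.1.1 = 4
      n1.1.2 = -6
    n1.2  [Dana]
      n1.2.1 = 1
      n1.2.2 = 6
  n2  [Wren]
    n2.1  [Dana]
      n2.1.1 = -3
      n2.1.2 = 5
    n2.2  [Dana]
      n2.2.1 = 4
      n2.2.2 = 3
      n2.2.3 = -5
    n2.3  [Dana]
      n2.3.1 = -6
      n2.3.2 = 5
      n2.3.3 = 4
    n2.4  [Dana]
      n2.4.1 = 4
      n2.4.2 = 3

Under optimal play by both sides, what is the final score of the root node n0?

1

n1.1 (Dana): min(4, -6) = -6
n1.2 (Dana): min(1, 6) = 1
n1 (Wren): max(-6, 1) = 1
n2.1 (Dana): min(-3, 5) = -3
n2.2 (Dana): min(4, 3, -5) = -5
n2.3 (Dana): min(-6, 5, 4) = -6
n2.4 (Dana): min(4, 3) = 3
n2 (Wren): max(-3, -5, -6, 3) = 3
n0 (Dana): min(1, 3) = 1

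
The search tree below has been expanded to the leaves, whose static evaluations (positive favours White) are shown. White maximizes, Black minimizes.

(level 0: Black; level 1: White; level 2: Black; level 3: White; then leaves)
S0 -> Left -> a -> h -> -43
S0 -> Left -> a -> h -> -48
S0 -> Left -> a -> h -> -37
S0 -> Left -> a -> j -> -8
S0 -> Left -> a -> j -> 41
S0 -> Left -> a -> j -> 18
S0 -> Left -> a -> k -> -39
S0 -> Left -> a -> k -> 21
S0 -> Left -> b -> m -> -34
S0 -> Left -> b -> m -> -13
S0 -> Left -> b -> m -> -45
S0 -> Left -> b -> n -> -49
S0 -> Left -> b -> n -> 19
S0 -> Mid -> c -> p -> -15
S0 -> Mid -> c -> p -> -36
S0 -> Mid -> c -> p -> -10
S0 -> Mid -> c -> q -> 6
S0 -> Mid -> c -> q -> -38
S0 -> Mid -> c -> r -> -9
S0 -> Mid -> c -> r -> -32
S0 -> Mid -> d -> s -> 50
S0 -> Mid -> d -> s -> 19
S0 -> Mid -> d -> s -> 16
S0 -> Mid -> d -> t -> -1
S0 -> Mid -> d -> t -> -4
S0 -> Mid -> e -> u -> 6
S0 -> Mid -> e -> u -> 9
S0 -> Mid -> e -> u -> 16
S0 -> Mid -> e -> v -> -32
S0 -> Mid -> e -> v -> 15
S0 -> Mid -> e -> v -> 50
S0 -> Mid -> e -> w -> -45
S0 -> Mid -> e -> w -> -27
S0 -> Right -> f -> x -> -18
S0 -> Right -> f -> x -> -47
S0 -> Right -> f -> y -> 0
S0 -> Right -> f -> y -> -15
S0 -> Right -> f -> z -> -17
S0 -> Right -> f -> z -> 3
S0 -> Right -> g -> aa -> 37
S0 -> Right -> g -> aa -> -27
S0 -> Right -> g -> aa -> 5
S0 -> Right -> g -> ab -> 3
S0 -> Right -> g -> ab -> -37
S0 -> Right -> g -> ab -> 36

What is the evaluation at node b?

-13

m (White): max(-34, -13, -45) = -13
n (White): max(-49, 19) = 19
b (Black): min(-13, 19) = -13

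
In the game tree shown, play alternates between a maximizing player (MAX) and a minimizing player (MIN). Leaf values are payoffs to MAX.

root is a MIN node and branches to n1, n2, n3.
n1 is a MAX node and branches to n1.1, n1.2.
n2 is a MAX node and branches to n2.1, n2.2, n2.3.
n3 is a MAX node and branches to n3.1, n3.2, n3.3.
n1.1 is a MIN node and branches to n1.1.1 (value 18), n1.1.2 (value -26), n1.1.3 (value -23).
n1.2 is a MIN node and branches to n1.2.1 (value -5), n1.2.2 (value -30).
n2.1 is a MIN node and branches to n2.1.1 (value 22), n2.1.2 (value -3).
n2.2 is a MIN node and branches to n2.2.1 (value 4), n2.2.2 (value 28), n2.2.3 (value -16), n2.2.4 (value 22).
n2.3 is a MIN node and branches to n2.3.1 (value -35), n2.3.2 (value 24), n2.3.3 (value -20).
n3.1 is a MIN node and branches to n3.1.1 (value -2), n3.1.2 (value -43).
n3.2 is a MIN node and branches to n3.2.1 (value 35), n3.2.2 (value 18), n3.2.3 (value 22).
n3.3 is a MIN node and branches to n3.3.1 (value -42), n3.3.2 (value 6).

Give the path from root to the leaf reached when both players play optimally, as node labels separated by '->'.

n1.1 (MIN): min(18, -26, -23) = -26
n1.2 (MIN): min(-5, -30) = -30
n1 (MAX): max(-26, -30) = -26
n2.1 (MIN): min(22, -3) = -3
n2.2 (MIN): min(4, 28, -16, 22) = -16
n2.3 (MIN): min(-35, 24, -20) = -35
n2 (MAX): max(-3, -16, -35) = -3
n3.1 (MIN): min(-2, -43) = -43
n3.2 (MIN): min(35, 18, 22) = 18
n3.3 (MIN): min(-42, 6) = -42
n3 (MAX): max(-43, 18, -42) = 18
root (MIN): min(-26, -3, 18) = -26
At root, MIN picks n1 (lowest: -26).
At n1, MAX picks n1.1 (highest: -26).
At n1.1, MIN picks n1.1.2 (lowest: -26).
Terminal value -26.

root -> n1 -> n1.1 -> n1.1.2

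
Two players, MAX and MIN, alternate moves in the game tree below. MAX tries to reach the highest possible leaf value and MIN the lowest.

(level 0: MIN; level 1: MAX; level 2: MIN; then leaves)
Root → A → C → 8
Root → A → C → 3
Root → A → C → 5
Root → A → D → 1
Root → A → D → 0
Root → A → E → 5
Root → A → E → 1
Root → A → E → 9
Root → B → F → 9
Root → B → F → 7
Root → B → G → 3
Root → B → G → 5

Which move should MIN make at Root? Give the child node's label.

C (MIN): min(8, 3, 5) = 3
D (MIN): min(1, 0) = 0
E (MIN): min(5, 1, 9) = 1
A (MAX): max(3, 0, 1) = 3
F (MIN): min(9, 7) = 7
G (MIN): min(3, 5) = 3
B (MAX): max(7, 3) = 7
Root (MIN): min(3, 7) = 3
MIN at Root wants the lowest of {A=3, B=7}, so chooses A.

A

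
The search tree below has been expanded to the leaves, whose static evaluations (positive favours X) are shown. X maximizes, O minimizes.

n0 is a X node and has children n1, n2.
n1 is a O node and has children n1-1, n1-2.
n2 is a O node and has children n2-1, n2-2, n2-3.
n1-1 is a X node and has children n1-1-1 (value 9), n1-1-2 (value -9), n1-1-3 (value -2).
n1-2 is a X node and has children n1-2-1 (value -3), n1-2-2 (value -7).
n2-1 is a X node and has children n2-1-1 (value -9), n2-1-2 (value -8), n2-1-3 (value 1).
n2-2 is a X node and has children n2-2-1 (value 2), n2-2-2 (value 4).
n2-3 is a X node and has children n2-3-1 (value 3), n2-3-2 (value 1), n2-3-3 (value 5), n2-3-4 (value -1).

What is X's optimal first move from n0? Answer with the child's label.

n1-1 (X): max(9, -9, -2) = 9
n1-2 (X): max(-3, -7) = -3
n1 (O): min(9, -3) = -3
n2-1 (X): max(-9, -8, 1) = 1
n2-2 (X): max(2, 4) = 4
n2-3 (X): max(3, 1, 5, -1) = 5
n2 (O): min(1, 4, 5) = 1
n0 (X): max(-3, 1) = 1
X at n0 wants the highest of {n1=-3, n2=1}, so chooses n2.

n2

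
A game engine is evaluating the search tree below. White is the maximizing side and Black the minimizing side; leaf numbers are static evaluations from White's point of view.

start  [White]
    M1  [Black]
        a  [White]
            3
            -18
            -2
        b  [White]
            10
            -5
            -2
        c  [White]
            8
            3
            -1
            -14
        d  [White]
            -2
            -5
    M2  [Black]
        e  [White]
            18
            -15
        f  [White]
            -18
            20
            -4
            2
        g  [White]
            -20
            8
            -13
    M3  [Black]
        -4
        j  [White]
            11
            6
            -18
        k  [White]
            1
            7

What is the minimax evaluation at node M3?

j (White): max(11, 6, -18) = 11
k (White): max(1, 7) = 7
M3 (Black): min(-4, 11, 7) = -4

-4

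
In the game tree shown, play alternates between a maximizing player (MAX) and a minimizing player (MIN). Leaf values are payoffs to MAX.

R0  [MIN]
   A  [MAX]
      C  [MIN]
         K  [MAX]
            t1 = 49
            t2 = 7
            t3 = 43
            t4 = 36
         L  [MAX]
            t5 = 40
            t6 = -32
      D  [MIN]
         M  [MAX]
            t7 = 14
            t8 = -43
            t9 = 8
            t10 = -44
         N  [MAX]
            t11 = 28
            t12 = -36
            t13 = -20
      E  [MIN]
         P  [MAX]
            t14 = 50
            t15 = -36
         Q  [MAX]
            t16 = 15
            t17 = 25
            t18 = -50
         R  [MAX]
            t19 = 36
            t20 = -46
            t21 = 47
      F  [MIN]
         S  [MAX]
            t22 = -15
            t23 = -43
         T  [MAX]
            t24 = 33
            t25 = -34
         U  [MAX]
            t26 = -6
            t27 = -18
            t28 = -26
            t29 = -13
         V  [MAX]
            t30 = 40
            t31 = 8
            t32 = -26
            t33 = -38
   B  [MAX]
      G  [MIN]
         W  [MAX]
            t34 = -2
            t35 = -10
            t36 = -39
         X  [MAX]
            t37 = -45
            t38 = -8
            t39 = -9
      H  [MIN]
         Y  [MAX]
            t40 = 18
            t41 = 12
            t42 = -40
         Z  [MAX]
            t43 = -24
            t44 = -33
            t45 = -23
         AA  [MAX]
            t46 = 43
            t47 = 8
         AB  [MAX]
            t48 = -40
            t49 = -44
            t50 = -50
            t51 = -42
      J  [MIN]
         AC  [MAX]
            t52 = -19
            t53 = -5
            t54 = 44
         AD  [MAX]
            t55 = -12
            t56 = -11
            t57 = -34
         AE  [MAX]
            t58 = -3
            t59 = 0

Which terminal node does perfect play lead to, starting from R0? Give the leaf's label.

K (MAX): max(49, 7, 43, 36) = 49
L (MAX): max(40, -32) = 40
C (MIN): min(49, 40) = 40
M (MAX): max(14, -43, 8, -44) = 14
N (MAX): max(28, -36, -20) = 28
D (MIN): min(14, 28) = 14
P (MAX): max(50, -36) = 50
Q (MAX): max(15, 25, -50) = 25
R (MAX): max(36, -46, 47) = 47
E (MIN): min(50, 25, 47) = 25
S (MAX): max(-15, -43) = -15
T (MAX): max(33, -34) = 33
U (MAX): max(-6, -18, -26, -13) = -6
V (MAX): max(40, 8, -26, -38) = 40
F (MIN): min(-15, 33, -6, 40) = -15
A (MAX): max(40, 14, 25, -15) = 40
W (MAX): max(-2, -10, -39) = -2
X (MAX): max(-45, -8, -9) = -8
G (MIN): min(-2, -8) = -8
Y (MAX): max(18, 12, -40) = 18
Z (MAX): max(-24, -33, -23) = -23
AA (MAX): max(43, 8) = 43
AB (MAX): max(-40, -44, -50, -42) = -40
H (MIN): min(18, -23, 43, -40) = -40
AC (MAX): max(-19, -5, 44) = 44
AD (MAX): max(-12, -11, -34) = -11
AE (MAX): max(-3, 0) = 0
J (MIN): min(44, -11, 0) = -11
B (MAX): max(-8, -40, -11) = -8
R0 (MIN): min(40, -8) = -8
At R0, MIN picks B (lowest: -8).
At B, MAX picks G (highest: -8).
At G, MIN picks X (lowest: -8).
At X, MAX picks t38 (highest: -8).
Terminal value -8.

t38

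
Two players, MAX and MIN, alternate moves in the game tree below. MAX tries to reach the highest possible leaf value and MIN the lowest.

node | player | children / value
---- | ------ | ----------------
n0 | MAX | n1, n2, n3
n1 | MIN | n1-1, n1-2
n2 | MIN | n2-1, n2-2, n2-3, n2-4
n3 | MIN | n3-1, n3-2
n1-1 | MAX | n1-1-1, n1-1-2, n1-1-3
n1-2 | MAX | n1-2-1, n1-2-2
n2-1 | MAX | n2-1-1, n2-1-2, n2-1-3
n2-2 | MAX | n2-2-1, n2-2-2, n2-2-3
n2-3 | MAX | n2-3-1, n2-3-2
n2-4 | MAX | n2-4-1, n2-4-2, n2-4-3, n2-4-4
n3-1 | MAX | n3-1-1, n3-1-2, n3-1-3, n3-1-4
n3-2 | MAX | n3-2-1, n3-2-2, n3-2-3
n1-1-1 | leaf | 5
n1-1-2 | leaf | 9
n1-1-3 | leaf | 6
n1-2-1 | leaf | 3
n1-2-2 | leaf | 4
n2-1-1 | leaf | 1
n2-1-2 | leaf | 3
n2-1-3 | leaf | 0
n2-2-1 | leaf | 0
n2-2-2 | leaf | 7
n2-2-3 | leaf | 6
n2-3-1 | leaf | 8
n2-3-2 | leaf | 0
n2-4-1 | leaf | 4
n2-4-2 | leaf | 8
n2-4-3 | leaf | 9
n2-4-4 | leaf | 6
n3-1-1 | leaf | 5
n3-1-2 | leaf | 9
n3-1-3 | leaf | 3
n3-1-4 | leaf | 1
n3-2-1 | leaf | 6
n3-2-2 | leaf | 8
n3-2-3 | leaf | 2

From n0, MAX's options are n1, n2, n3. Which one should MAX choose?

n1-1 (MAX): max(5, 9, 6) = 9
n1-2 (MAX): max(3, 4) = 4
n1 (MIN): min(9, 4) = 4
n2-1 (MAX): max(1, 3, 0) = 3
n2-2 (MAX): max(0, 7, 6) = 7
n2-3 (MAX): max(8, 0) = 8
n2-4 (MAX): max(4, 8, 9, 6) = 9
n2 (MIN): min(3, 7, 8, 9) = 3
n3-1 (MAX): max(5, 9, 3, 1) = 9
n3-2 (MAX): max(6, 8, 2) = 8
n3 (MIN): min(9, 8) = 8
n0 (MAX): max(4, 3, 8) = 8
MAX at n0 wants the highest of {n1=4, n2=3, n3=8}, so chooses n3.

n3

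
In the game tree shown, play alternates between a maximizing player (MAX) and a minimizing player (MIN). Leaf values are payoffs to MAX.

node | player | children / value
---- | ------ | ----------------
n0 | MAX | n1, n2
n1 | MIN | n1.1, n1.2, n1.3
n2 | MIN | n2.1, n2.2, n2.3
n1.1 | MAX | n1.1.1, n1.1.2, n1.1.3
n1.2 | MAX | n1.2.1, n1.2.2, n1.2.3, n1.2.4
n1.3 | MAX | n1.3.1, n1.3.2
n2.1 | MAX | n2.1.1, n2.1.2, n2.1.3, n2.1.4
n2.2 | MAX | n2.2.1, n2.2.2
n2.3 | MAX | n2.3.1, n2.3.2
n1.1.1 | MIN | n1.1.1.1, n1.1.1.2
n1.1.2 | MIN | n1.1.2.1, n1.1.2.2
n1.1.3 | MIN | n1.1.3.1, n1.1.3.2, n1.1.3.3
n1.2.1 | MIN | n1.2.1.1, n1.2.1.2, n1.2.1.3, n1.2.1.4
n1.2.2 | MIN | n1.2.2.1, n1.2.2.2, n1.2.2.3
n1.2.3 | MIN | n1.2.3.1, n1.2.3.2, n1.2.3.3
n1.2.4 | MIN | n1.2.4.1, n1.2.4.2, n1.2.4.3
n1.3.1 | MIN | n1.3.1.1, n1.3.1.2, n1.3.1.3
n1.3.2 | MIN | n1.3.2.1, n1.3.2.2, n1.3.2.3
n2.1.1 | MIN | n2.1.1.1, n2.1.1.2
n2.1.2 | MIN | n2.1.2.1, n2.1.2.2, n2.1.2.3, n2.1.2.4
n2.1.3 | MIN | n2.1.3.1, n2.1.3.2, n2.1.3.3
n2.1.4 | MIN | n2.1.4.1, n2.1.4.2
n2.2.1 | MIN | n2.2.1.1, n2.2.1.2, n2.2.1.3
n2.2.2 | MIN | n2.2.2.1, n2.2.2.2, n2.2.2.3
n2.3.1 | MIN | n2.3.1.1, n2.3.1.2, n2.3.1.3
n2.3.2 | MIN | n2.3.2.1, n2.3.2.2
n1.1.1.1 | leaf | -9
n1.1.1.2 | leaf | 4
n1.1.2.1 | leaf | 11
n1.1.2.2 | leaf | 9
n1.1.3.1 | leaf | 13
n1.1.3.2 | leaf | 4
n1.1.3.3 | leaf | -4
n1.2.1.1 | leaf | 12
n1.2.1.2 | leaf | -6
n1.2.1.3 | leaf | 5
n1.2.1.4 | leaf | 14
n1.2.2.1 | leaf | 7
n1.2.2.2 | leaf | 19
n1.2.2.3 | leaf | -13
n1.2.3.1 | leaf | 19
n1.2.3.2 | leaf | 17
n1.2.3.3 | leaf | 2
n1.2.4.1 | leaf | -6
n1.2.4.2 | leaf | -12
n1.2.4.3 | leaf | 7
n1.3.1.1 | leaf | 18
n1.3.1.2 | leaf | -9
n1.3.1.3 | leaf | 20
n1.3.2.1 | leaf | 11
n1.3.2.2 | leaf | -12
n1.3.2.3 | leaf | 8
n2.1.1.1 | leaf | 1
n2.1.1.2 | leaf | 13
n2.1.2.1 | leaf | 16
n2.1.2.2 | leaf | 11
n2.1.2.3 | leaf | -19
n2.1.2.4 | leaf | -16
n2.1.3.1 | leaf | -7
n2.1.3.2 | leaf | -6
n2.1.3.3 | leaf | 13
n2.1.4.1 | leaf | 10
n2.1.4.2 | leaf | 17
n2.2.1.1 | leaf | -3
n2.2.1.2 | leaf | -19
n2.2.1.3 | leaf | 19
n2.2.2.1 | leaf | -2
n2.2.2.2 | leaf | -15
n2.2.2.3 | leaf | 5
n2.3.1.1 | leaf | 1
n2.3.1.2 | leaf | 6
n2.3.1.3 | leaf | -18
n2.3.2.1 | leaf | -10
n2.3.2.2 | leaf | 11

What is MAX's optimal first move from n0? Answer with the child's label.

n1

n1.1.1 (MIN): min(-9, 4) = -9
n1.1.2 (MIN): min(11, 9) = 9
n1.1.3 (MIN): min(13, 4, -4) = -4
n1.1 (MAX): max(-9, 9, -4) = 9
n1.2.1 (MIN): min(12, -6, 5, 14) = -6
n1.2.2 (MIN): min(7, 19, -13) = -13
n1.2.3 (MIN): min(19, 17, 2) = 2
n1.2.4 (MIN): min(-6, -12, 7) = -12
n1.2 (MAX): max(-6, -13, 2, -12) = 2
n1.3.1 (MIN): min(18, -9, 20) = -9
n1.3.2 (MIN): min(11, -12, 8) = -12
n1.3 (MAX): max(-9, -12) = -9
n1 (MIN): min(9, 2, -9) = -9
n2.1.1 (MIN): min(1, 13) = 1
n2.1.2 (MIN): min(16, 11, -19, -16) = -19
n2.1.3 (MIN): min(-7, -6, 13) = -7
n2.1.4 (MIN): min(10, 17) = 10
n2.1 (MAX): max(1, -19, -7, 10) = 10
n2.2.1 (MIN): min(-3, -19, 19) = -19
n2.2.2 (MIN): min(-2, -15, 5) = -15
n2.2 (MAX): max(-19, -15) = -15
n2.3.1 (MIN): min(1, 6, -18) = -18
n2.3.2 (MIN): min(-10, 11) = -10
n2.3 (MAX): max(-18, -10) = -10
n2 (MIN): min(10, -15, -10) = -15
n0 (MAX): max(-9, -15) = -9
MAX at n0 wants the highest of {n1=-9, n2=-15}, so chooses n1.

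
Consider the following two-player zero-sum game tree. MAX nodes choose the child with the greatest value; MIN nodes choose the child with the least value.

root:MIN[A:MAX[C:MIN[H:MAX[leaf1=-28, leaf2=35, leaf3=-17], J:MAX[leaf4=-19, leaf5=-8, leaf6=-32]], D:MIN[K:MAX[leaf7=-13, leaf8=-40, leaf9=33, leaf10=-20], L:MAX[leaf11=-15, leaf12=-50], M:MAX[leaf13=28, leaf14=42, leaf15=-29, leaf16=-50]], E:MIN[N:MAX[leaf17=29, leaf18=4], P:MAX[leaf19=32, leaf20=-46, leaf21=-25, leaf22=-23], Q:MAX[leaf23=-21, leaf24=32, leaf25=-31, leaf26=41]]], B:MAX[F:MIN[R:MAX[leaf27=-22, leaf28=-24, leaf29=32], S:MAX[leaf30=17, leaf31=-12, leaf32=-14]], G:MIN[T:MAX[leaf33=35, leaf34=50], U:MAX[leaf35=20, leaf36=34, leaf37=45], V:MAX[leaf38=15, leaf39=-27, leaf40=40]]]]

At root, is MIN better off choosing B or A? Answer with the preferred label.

R (MAX): max(-22, -24, 32) = 32
S (MAX): max(17, -12, -14) = 17
F (MIN): min(32, 17) = 17
T (MAX): max(35, 50) = 50
U (MAX): max(20, 34, 45) = 45
V (MAX): max(15, -27, 40) = 40
G (MIN): min(50, 45, 40) = 40
B (MAX): max(17, 40) = 40
H (MAX): max(-28, 35, -17) = 35
J (MAX): max(-19, -8, -32) = -8
C (MIN): min(35, -8) = -8
K (MAX): max(-13, -40, 33, -20) = 33
L (MAX): max(-15, -50) = -15
M (MAX): max(28, 42, -29, -50) = 42
D (MIN): min(33, -15, 42) = -15
N (MAX): max(29, 4) = 29
P (MAX): max(32, -46, -25, -23) = 32
Q (MAX): max(-21, 32, -31, 41) = 41
E (MIN): min(29, 32, 41) = 29
A (MAX): max(-8, -15, 29) = 29
MIN prefers the lower value; B=40, A=29. A is better since 29 < 40.

A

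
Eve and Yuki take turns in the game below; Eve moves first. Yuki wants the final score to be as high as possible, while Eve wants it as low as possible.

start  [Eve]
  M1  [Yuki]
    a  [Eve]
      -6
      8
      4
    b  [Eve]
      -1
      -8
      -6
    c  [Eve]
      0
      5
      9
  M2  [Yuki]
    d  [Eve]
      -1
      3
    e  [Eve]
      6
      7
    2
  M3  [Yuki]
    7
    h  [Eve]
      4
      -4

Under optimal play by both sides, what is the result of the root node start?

0

a (Eve): min(-6, 8, 4) = -6
b (Eve): min(-1, -8, -6) = -8
c (Eve): min(0, 5, 9) = 0
M1 (Yuki): max(-6, -8, 0) = 0
d (Eve): min(-1, 3) = -1
e (Eve): min(6, 7) = 6
M2 (Yuki): max(-1, 6, 2) = 6
h (Eve): min(4, -4) = -4
M3 (Yuki): max(7, -4) = 7
start (Eve): min(0, 6, 7) = 0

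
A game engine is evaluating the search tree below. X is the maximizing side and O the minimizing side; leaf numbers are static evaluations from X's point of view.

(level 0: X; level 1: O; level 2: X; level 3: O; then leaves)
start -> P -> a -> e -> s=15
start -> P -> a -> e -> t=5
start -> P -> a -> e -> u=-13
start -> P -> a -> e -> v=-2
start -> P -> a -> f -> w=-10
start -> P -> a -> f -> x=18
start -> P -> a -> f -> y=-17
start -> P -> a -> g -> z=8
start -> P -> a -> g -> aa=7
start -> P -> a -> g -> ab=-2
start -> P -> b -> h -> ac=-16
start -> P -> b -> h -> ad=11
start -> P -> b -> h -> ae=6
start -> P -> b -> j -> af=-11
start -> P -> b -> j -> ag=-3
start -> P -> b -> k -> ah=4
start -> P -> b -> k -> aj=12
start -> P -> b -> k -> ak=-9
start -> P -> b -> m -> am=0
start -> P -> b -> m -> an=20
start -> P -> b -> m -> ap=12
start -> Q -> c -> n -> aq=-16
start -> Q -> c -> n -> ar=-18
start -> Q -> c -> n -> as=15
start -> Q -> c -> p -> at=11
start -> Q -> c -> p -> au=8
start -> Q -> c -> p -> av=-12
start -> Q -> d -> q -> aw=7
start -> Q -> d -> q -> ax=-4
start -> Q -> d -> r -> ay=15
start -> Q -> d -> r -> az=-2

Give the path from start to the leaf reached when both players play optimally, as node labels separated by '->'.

start -> P -> a -> g -> ab

e (O): min(15, 5, -13, -2) = -13
f (O): min(-10, 18, -17) = -17
g (O): min(8, 7, -2) = -2
a (X): max(-13, -17, -2) = -2
h (O): min(-16, 11, 6) = -16
j (O): min(-11, -3) = -11
k (O): min(4, 12, -9) = -9
m (O): min(0, 20, 12) = 0
b (X): max(-16, -11, -9, 0) = 0
P (O): min(-2, 0) = -2
n (O): min(-16, -18, 15) = -18
p (O): min(11, 8, -12) = -12
c (X): max(-18, -12) = -12
q (O): min(7, -4) = -4
r (O): min(15, -2) = -2
d (X): max(-4, -2) = -2
Q (O): min(-12, -2) = -12
start (X): max(-2, -12) = -2
At start, X picks P (highest: -2).
At P, O picks a (lowest: -2).
At a, X picks g (highest: -2).
At g, O picks ab (lowest: -2).
Terminal value -2.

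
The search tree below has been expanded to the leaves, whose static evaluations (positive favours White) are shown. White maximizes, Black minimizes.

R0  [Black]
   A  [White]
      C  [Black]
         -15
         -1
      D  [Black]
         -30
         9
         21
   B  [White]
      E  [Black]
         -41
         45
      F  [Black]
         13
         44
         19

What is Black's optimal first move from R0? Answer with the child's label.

C (Black): min(-15, -1) = -15
D (Black): min(-30, 9, 21) = -30
A (White): max(-15, -30) = -15
E (Black): min(-41, 45) = -41
F (Black): min(13, 44, 19) = 13
B (White): max(-41, 13) = 13
R0 (Black): min(-15, 13) = -15
Black at R0 wants the lowest of {A=-15, B=13}, so chooses A.

A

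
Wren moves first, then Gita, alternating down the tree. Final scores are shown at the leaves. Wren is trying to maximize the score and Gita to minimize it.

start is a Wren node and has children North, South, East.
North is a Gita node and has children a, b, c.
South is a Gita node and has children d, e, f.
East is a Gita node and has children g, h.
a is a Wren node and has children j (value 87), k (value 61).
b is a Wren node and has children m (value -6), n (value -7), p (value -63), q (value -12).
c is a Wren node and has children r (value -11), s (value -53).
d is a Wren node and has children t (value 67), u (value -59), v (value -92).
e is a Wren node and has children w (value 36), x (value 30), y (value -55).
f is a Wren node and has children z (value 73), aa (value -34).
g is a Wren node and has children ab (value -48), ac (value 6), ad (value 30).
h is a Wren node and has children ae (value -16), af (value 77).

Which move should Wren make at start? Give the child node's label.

South

a (Wren): max(87, 61) = 87
b (Wren): max(-6, -7, -63, -12) = -6
c (Wren): max(-11, -53) = -11
North (Gita): min(87, -6, -11) = -11
d (Wren): max(67, -59, -92) = 67
e (Wren): max(36, 30, -55) = 36
f (Wren): max(73, -34) = 73
South (Gita): min(67, 36, 73) = 36
g (Wren): max(-48, 6, 30) = 30
h (Wren): max(-16, 77) = 77
East (Gita): min(30, 77) = 30
start (Wren): max(-11, 36, 30) = 36
Wren at start wants the highest of {North=-11, South=36, East=30}, so chooses South.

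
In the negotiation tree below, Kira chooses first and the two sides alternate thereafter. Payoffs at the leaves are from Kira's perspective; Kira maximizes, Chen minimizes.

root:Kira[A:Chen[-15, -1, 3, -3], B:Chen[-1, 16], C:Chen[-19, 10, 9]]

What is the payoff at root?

A (Chen): min(-15, -1, 3, -3) = -15
B (Chen): min(-1, 16) = -1
C (Chen): min(-19, 10, 9) = -19
root (Kira): max(-15, -1, -19) = -1

-1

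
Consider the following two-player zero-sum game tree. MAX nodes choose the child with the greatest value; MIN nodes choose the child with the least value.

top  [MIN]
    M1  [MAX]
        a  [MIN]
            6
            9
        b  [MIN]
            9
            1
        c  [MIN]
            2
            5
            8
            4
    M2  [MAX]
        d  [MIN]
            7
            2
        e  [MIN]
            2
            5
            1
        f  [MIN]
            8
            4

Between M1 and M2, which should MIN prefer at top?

M2

a (MIN): min(6, 9) = 6
b (MIN): min(9, 1) = 1
c (MIN): min(2, 5, 8, 4) = 2
M1 (MAX): max(6, 1, 2) = 6
d (MIN): min(7, 2) = 2
e (MIN): min(2, 5, 1) = 1
f (MIN): min(8, 4) = 4
M2 (MAX): max(2, 1, 4) = 4
MIN prefers the lower value; M1=6, M2=4. M2 is better since 4 < 6.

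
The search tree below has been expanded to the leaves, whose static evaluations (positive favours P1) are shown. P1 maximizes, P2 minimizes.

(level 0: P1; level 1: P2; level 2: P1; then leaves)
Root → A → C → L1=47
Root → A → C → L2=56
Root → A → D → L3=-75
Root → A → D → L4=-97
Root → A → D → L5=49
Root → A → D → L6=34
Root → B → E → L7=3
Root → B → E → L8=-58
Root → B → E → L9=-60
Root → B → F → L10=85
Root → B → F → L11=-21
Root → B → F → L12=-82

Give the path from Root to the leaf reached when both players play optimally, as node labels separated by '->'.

Root -> A -> D -> L5

C (P1): max(47, 56) = 56
D (P1): max(-75, -97, 49, 34) = 49
A (P2): min(56, 49) = 49
E (P1): max(3, -58, -60) = 3
F (P1): max(85, -21, -82) = 85
B (P2): min(3, 85) = 3
Root (P1): max(49, 3) = 49
At Root, P1 picks A (highest: 49).
At A, P2 picks D (lowest: 49).
At D, P1 picks L5 (highest: 49).
Terminal value 49.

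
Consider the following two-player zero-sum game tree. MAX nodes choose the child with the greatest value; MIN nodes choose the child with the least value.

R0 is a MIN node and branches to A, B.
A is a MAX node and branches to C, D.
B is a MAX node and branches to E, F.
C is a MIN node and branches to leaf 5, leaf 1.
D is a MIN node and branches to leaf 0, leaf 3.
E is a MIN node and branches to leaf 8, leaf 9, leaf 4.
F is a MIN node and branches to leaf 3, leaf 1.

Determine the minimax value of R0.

1

C (MIN): min(5, 1) = 1
D (MIN): min(0, 3) = 0
A (MAX): max(1, 0) = 1
E (MIN): min(8, 9, 4) = 4
F (MIN): min(3, 1) = 1
B (MAX): max(4, 1) = 4
R0 (MIN): min(1, 4) = 1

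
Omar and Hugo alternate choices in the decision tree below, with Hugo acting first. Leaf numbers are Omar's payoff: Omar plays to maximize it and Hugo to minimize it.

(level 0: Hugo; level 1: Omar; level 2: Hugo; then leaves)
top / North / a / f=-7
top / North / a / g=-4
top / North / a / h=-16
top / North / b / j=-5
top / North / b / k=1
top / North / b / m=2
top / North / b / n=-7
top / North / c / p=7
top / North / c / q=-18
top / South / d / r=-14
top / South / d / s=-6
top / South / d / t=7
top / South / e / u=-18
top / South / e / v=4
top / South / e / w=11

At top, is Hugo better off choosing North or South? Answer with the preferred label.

South

a (Hugo): min(-7, -4, -16) = -16
b (Hugo): min(-5, 1, 2, -7) = -7
c (Hugo): min(7, -18) = -18
North (Omar): max(-16, -7, -18) = -7
d (Hugo): min(-14, -6, 7) = -14
e (Hugo): min(-18, 4, 11) = -18
South (Omar): max(-14, -18) = -14
Hugo prefers the lower value; North=-7, South=-14. South is better since -14 < -7.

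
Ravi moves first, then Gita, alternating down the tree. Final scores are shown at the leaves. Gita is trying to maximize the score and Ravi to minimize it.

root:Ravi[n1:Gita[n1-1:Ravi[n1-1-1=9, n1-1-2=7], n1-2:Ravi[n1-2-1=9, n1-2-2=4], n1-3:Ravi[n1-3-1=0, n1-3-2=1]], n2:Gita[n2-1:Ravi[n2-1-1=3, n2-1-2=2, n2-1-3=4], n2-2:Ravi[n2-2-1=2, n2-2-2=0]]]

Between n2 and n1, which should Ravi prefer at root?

n2-1 (Ravi): min(3, 2, 4) = 2
n2-2 (Ravi): min(2, 0) = 0
n2 (Gita): max(2, 0) = 2
n1-1 (Ravi): min(9, 7) = 7
n1-2 (Ravi): min(9, 4) = 4
n1-3 (Ravi): min(0, 1) = 0
n1 (Gita): max(7, 4, 0) = 7
Ravi prefers the lower value; n2=2, n1=7. n2 is better since 2 < 7.

n2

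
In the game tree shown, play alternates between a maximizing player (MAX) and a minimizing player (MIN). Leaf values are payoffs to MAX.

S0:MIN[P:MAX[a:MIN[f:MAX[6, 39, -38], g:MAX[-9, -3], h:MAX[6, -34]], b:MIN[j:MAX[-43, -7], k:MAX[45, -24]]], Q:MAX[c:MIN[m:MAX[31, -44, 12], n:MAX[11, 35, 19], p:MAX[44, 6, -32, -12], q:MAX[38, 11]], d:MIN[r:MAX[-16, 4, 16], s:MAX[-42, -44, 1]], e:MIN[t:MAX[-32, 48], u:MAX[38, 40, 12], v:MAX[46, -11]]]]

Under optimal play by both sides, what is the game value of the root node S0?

f (MAX): max(6, 39, -38) = 39
g (MAX): max(-9, -3) = -3
h (MAX): max(6, -34) = 6
a (MIN): min(39, -3, 6) = -3
j (MAX): max(-43, -7) = -7
k (MAX): max(45, -24) = 45
b (MIN): min(-7, 45) = -7
P (MAX): max(-3, -7) = -3
m (MAX): max(31, -44, 12) = 31
n (MAX): max(11, 35, 19) = 35
p (MAX): max(44, 6, -32, -12) = 44
q (MAX): max(38, 11) = 38
c (MIN): min(31, 35, 44, 38) = 31
r (MAX): max(-16, 4, 16) = 16
s (MAX): max(-42, -44, 1) = 1
d (MIN): min(16, 1) = 1
t (MAX): max(-32, 48) = 48
u (MAX): max(38, 40, 12) = 40
v (MAX): max(46, -11) = 46
e (MIN): min(48, 40, 46) = 40
Q (MAX): max(31, 1, 40) = 40
S0 (MIN): min(-3, 40) = -3

-3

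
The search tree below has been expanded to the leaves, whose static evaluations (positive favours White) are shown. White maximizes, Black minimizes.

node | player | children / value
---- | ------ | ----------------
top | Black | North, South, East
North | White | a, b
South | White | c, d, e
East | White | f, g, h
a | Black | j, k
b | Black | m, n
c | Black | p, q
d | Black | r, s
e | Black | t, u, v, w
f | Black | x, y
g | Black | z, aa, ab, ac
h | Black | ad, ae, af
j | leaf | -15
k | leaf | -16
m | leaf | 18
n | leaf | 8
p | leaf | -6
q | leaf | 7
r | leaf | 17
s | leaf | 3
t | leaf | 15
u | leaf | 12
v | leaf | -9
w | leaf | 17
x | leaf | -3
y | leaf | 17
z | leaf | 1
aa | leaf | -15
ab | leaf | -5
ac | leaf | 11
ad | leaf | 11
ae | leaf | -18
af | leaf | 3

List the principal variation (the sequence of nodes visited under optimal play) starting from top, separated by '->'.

top -> East -> f -> x

a (Black): min(-15, -16) = -16
b (Black): min(18, 8) = 8
North (White): max(-16, 8) = 8
c (Black): min(-6, 7) = -6
d (Black): min(17, 3) = 3
e (Black): min(15, 12, -9, 17) = -9
South (White): max(-6, 3, -9) = 3
f (Black): min(-3, 17) = -3
g (Black): min(1, -15, -5, 11) = -15
h (Black): min(11, -18, 3) = -18
East (White): max(-3, -15, -18) = -3
top (Black): min(8, 3, -3) = -3
At top, Black picks East (lowest: -3).
At East, White picks f (highest: -3).
At f, Black picks x (lowest: -3).
Terminal value -3.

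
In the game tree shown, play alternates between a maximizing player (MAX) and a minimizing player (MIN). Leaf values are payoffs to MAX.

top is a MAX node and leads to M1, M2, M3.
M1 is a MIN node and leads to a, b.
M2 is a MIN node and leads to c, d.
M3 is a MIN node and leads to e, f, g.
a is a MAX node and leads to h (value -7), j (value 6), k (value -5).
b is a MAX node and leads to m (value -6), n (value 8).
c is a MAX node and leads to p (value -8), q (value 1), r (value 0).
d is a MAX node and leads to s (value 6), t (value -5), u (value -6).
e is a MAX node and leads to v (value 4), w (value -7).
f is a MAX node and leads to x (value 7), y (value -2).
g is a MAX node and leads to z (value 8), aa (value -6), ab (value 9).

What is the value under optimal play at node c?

1

c (MAX): max(-8, 1, 0) = 1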